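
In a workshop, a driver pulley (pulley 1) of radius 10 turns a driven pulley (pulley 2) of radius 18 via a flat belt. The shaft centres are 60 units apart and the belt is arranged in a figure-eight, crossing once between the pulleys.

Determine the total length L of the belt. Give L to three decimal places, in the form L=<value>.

crossed belt: β = asin((r1+r2)/C) = asin(28/60) = 27.8181°
wrap1 = wrap2 = π + 2β = 235.6363°
tangent length = C·cosβ = 53.0660
L = (r1+r2)·wrap + 2·C·cosβ = 28·4.1126 + 2·53.0660 = 221.2856

L=221.286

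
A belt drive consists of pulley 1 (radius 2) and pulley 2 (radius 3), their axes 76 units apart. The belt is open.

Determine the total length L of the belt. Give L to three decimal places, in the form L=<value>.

L=167.721

open belt: β = asin((r2−r1)/C) = asin(1/76) = 0.7539°
wrap1 = π − 2β = 178.4922°
wrap2 = π + 2β = 181.5078°
tangent length = C·cosβ = 75.9934
L = r1·wrap1 + r2·wrap2 + 2·C·cosβ = 2·3.1153 + 3·3.1679 + 2·75.9934 = 167.7211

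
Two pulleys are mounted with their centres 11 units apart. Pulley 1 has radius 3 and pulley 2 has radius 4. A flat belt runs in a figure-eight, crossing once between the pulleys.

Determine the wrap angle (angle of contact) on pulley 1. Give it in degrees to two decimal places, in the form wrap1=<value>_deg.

wrap1=259.04_deg

crossed belt: β = asin((r1+r2)/C) = asin(7/11) = 39.5212°
wrap1 = wrap2 = π + 2β = 259.0424°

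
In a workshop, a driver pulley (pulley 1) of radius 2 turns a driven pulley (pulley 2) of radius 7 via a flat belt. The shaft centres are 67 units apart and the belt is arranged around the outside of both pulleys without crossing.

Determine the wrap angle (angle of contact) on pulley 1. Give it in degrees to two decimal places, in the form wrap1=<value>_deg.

open belt: β = asin((r2−r1)/C) = asin(5/67) = 4.2798°
wrap1 = π − 2β = 171.4404°
wrap2 = π + 2β = 188.5596°

wrap1=171.44_deg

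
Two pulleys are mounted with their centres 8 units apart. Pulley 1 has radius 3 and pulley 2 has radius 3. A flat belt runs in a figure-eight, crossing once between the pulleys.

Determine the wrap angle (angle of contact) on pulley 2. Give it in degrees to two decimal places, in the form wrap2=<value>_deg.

crossed belt: β = asin((r1+r2)/C) = asin(6/8) = 48.5904°
wrap1 = wrap2 = π + 2β = 277.1808°

wrap2=277.18_deg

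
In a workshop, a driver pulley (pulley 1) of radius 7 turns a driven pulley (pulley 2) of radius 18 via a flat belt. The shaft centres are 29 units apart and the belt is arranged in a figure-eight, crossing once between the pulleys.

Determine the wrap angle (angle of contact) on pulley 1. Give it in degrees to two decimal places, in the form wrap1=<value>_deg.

crossed belt: β = asin((r1+r2)/C) = asin(25/29) = 59.5497°
wrap1 = wrap2 = π + 2β = 299.0994°

wrap1=299.10_deg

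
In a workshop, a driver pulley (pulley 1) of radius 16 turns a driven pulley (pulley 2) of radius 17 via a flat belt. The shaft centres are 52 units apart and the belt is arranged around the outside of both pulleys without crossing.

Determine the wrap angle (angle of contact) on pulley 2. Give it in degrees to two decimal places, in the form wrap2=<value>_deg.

open belt: β = asin((r2−r1)/C) = asin(1/52) = 1.1019°
wrap1 = π − 2β = 177.7962°
wrap2 = π + 2β = 182.2038°

wrap2=182.20_deg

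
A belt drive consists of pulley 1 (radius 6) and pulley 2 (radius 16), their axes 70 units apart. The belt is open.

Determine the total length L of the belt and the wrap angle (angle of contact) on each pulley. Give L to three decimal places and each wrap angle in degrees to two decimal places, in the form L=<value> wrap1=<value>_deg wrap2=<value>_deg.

L=210.546 wrap1=163.57_deg wrap2=196.43_deg

open belt: β = asin((r2−r1)/C) = asin(10/70) = 8.2132°
wrap1 = π − 2β = 163.5736°
wrap2 = π + 2β = 196.4264°
tangent length = C·cosβ = 69.2820
L = r1·wrap1 + r2·wrap2 + 2·C·cosβ = 6·2.8549 + 16·3.4283 + 2·69.2820 = 210.5461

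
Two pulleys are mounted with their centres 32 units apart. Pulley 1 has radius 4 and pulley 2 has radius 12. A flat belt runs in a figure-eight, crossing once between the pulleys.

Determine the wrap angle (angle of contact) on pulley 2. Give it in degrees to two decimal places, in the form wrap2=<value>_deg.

crossed belt: β = asin((r1+r2)/C) = asin(16/32) = 30.0000°
wrap1 = wrap2 = π + 2β = 240.0000°

wrap2=240.00_deg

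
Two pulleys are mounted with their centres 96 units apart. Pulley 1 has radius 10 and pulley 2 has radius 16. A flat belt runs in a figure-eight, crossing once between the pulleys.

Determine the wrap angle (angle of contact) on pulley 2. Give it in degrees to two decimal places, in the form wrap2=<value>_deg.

wrap2=211.43_deg

crossed belt: β = asin((r1+r2)/C) = asin(26/96) = 15.7139°
wrap1 = wrap2 = π + 2β = 211.4277°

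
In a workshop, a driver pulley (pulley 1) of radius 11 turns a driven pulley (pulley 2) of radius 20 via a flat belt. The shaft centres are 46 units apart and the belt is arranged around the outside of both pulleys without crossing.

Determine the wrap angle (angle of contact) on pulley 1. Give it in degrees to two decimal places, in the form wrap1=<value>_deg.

wrap1=157.43_deg

open belt: β = asin((r2−r1)/C) = asin(9/46) = 11.2828°
wrap1 = π − 2β = 157.4344°
wrap2 = π + 2β = 202.5656°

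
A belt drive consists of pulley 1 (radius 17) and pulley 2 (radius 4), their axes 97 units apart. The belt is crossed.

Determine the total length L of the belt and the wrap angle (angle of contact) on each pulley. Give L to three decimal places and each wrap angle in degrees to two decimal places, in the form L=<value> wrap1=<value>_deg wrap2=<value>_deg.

crossed belt: β = asin((r1+r2)/C) = asin(21/97) = 12.5032°
wrap1 = wrap2 = π + 2β = 205.0065°
tangent length = C·cosβ = 94.6995
L = (r1+r2)·wrap + 2·C·cosβ = 21·3.5780 + 2·94.6995 = 264.5378

L=264.538 wrap1=205.01_deg wrap2=205.01_deg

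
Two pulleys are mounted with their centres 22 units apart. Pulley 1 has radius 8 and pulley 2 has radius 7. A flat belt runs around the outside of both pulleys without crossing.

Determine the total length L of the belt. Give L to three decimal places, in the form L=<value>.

L=91.169

open belt: β = asin((r2−r1)/C) = asin(-1/22) = -2.6053°
wrap1 = π − 2β = 185.2105°
wrap2 = π + 2β = 174.7895°
tangent length = C·cosβ = 21.9773
L = r1·wrap1 + r2·wrap2 + 2·C·cosβ = 8·3.2325 + 7·3.0507 + 2·21.9773 = 91.1694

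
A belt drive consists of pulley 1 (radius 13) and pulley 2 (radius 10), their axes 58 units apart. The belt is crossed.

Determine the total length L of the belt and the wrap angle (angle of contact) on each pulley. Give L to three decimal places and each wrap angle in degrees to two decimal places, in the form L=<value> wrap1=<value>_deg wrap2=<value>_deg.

L=197.503 wrap1=226.73_deg wrap2=226.73_deg

crossed belt: β = asin((r1+r2)/C) = asin(23/58) = 23.3628°
wrap1 = wrap2 = π + 2β = 226.7256°
tangent length = C·cosβ = 53.2447
L = (r1+r2)·wrap + 2·C·cosβ = 23·3.9571 + 2·53.2447 = 197.5029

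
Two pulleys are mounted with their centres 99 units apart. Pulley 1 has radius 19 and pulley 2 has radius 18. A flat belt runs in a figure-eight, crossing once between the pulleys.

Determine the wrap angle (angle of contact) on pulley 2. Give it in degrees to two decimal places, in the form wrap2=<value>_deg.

wrap2=223.89_deg

crossed belt: β = asin((r1+r2)/C) = asin(37/99) = 21.9463°
wrap1 = wrap2 = π + 2β = 223.8926°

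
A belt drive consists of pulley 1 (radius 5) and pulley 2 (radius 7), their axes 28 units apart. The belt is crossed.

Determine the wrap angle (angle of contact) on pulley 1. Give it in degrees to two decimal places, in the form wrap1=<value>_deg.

wrap1=230.75_deg

crossed belt: β = asin((r1+r2)/C) = asin(12/28) = 25.3769°
wrap1 = wrap2 = π + 2β = 230.7539°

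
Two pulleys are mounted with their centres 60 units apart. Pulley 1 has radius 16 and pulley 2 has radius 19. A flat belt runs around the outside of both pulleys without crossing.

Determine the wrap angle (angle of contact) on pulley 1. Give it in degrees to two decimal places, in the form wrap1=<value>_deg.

open belt: β = asin((r2−r1)/C) = asin(3/60) = 2.8660°
wrap1 = π − 2β = 174.2680°
wrap2 = π + 2β = 185.7320°

wrap1=174.27_deg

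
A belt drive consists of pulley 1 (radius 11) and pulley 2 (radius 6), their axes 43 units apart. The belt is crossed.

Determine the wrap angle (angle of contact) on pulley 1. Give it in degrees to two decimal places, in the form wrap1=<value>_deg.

crossed belt: β = asin((r1+r2)/C) = asin(17/43) = 23.2877°
wrap1 = wrap2 = π + 2β = 226.5755°

wrap1=226.58_deg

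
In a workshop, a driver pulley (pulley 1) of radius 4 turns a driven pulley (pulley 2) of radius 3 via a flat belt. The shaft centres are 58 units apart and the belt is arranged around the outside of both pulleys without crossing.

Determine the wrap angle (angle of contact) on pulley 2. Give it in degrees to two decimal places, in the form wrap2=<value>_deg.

open belt: β = asin((r2−r1)/C) = asin(-1/58) = -0.9879°
wrap1 = π − 2β = 181.9758°
wrap2 = π + 2β = 178.0242°

wrap2=178.02_deg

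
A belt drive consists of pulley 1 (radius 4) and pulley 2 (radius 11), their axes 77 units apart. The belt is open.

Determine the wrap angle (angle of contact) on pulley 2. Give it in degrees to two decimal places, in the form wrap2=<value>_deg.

wrap2=190.43_deg

open belt: β = asin((r2−r1)/C) = asin(7/77) = 5.2159°
wrap1 = π − 2β = 169.5682°
wrap2 = π + 2β = 190.4318°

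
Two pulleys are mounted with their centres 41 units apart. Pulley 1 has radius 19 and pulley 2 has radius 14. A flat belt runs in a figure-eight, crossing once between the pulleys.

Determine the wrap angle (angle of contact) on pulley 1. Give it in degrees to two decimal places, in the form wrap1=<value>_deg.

crossed belt: β = asin((r1+r2)/C) = asin(33/41) = 53.5985°
wrap1 = wrap2 = π + 2β = 287.1970°

wrap1=287.20_deg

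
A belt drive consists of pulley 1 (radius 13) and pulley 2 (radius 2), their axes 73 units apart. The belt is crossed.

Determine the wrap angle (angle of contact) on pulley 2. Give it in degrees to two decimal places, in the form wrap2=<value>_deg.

wrap2=203.72_deg

crossed belt: β = asin((r1+r2)/C) = asin(15/73) = 11.8576°
wrap1 = wrap2 = π + 2β = 203.7151°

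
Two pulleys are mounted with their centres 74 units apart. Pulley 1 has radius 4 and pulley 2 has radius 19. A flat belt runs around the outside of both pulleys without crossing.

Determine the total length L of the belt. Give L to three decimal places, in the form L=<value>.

L=223.308

open belt: β = asin((r2−r1)/C) = asin(15/74) = 11.6951°
wrap1 = π − 2β = 156.6099°
wrap2 = π + 2β = 203.3901°
tangent length = C·cosβ = 72.4638
L = r1·wrap1 + r2·wrap2 + 2·C·cosβ = 4·2.7334 + 19·3.5498 + 2·72.4638 = 223.3077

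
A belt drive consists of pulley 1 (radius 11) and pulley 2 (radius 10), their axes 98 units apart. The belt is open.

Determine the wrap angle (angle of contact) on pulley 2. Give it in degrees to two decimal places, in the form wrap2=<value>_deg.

open belt: β = asin((r2−r1)/C) = asin(-1/98) = -0.5847°
wrap1 = π − 2β = 181.1693°
wrap2 = π + 2β = 178.8307°

wrap2=178.83_deg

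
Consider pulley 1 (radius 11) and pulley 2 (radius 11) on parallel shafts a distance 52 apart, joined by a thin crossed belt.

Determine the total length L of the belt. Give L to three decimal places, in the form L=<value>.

crossed belt: β = asin((r1+r2)/C) = asin(22/52) = 25.0290°
wrap1 = wrap2 = π + 2β = 230.0580°
tangent length = C·cosβ = 47.1169
L = (r1+r2)·wrap + 2·C·cosβ = 22·4.0153 + 2·47.1169 = 182.5697

L=182.570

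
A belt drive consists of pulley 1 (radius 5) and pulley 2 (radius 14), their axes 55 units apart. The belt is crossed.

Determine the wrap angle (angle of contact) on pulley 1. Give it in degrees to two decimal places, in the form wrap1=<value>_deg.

wrap1=220.42_deg

crossed belt: β = asin((r1+r2)/C) = asin(19/55) = 20.2095°
wrap1 = wrap2 = π + 2β = 220.4191°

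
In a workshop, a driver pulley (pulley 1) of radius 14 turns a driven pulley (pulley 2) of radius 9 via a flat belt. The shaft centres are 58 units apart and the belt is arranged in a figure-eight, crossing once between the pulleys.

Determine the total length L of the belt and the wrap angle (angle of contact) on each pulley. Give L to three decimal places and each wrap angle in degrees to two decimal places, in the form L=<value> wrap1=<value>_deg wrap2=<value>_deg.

crossed belt: β = asin((r1+r2)/C) = asin(23/58) = 23.3628°
wrap1 = wrap2 = π + 2β = 226.7256°
tangent length = C·cosβ = 53.2447
L = (r1+r2)·wrap + 2·C·cosβ = 23·3.9571 + 2·53.2447 = 197.5029

L=197.503 wrap1=226.73_deg wrap2=226.73_deg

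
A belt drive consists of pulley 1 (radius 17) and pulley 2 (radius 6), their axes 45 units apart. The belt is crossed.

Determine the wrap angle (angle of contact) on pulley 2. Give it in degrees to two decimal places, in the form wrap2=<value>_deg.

crossed belt: β = asin((r1+r2)/C) = asin(23/45) = 30.7379°
wrap1 = wrap2 = π + 2β = 241.4757°

wrap2=241.48_deg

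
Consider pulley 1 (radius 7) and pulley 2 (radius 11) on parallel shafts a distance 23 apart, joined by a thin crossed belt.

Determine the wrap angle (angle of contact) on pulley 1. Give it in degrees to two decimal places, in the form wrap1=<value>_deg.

wrap1=283.00_deg

crossed belt: β = asin((r1+r2)/C) = asin(18/23) = 51.5000°
wrap1 = wrap2 = π + 2β = 283.0001°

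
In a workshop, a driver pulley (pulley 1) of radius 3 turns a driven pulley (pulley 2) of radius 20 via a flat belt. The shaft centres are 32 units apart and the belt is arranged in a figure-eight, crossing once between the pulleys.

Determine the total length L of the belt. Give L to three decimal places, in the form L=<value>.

L=153.646

crossed belt: β = asin((r1+r2)/C) = asin(23/32) = 45.9514°
wrap1 = wrap2 = π + 2β = 271.9027°
tangent length = C·cosβ = 22.2486
L = (r1+r2)·wrap + 2·C·cosβ = 23·4.7456 + 2·22.2486 = 153.6459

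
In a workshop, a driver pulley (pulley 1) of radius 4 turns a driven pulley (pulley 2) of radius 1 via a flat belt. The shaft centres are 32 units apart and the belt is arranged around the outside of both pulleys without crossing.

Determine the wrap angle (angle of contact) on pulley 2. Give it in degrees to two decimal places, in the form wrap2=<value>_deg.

wrap2=169.24_deg

open belt: β = asin((r2−r1)/C) = asin(-3/32) = -5.3794°
wrap1 = π − 2β = 190.7588°
wrap2 = π + 2β = 169.2412°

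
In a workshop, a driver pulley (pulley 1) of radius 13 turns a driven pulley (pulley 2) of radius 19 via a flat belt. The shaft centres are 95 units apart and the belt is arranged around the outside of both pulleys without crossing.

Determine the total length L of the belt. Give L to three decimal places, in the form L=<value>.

open belt: β = asin((r2−r1)/C) = asin(6/95) = 3.6211°
wrap1 = π − 2β = 172.7578°
wrap2 = π + 2β = 187.2422°
tangent length = C·cosβ = 94.8103
L = r1·wrap1 + r2·wrap2 + 2·C·cosβ = 13·3.0152 + 19·3.2680 + 2·94.8103 = 290.9100

L=290.910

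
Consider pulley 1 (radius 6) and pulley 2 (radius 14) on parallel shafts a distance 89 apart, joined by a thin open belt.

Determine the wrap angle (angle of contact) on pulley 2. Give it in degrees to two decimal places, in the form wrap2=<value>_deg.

wrap2=190.31_deg

open belt: β = asin((r2−r1)/C) = asin(8/89) = 5.1571°
wrap1 = π − 2β = 169.6857°
wrap2 = π + 2β = 190.3143°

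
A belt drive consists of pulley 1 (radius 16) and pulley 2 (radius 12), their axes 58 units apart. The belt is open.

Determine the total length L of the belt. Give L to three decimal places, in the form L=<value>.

L=204.241

open belt: β = asin((r2−r1)/C) = asin(-4/58) = -3.9546°
wrap1 = π − 2β = 187.9091°
wrap2 = π + 2β = 172.0909°
tangent length = C·cosβ = 57.8619
L = r1·wrap1 + r2·wrap2 + 2·C·cosβ = 16·3.2796 + 12·3.0036 + 2·57.8619 = 204.2406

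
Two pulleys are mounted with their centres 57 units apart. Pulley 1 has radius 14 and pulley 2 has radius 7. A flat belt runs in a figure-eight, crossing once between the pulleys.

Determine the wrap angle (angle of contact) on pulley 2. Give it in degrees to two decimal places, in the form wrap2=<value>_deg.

wrap2=223.24_deg

crossed belt: β = asin((r1+r2)/C) = asin(21/57) = 21.6183°
wrap1 = wrap2 = π + 2β = 223.2365°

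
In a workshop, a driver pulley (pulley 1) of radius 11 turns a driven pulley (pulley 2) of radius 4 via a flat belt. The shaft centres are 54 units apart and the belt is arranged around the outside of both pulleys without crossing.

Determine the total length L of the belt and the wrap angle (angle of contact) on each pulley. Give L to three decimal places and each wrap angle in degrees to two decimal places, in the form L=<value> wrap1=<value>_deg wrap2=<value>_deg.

open belt: β = asin((r2−r1)/C) = asin(-7/54) = -7.4482°
wrap1 = π − 2β = 194.8964°
wrap2 = π + 2β = 165.1036°
tangent length = C·cosβ = 53.5444
L = r1·wrap1 + r2·wrap2 + 2·C·cosβ = 11·3.4016 + 4·2.8816 + 2·53.5444 = 156.0326

L=156.033 wrap1=194.90_deg wrap2=165.10_deg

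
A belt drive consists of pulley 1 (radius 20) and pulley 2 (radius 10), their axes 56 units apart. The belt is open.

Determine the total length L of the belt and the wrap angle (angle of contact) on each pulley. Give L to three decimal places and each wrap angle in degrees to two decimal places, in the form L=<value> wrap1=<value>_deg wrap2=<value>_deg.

L=208.038 wrap1=200.57_deg wrap2=159.43_deg

open belt: β = asin((r2−r1)/C) = asin(-10/56) = -10.2866°
wrap1 = π − 2β = 200.5731°
wrap2 = π + 2β = 159.4269°
tangent length = C·cosβ = 55.0999
L = r1·wrap1 + r2·wrap2 + 2·C·cosβ = 20·3.5007 + 10·2.7825 + 2·55.0999 = 208.0383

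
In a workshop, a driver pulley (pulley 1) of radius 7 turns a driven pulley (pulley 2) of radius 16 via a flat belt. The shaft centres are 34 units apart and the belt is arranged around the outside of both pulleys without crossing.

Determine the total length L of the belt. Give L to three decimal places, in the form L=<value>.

open belt: β = asin((r2−r1)/C) = asin(9/34) = 15.3495°
wrap1 = π − 2β = 149.3010°
wrap2 = π + 2β = 210.6990°
tangent length = C·cosβ = 32.7872
L = r1·wrap1 + r2·wrap2 + 2·C·cosβ = 7·2.6058 + 16·3.6774 + 2·32.7872 = 142.6532

L=142.653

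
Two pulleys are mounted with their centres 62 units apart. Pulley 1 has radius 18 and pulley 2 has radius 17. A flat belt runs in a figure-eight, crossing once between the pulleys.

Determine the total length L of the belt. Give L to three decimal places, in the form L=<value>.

L=254.297

crossed belt: β = asin((r1+r2)/C) = asin(35/62) = 34.3687°
wrap1 = wrap2 = π + 2β = 248.7374°
tangent length = C·cosβ = 51.1762
L = (r1+r2)·wrap + 2·C·cosβ = 35·4.3413 + 2·51.1762 = 254.2974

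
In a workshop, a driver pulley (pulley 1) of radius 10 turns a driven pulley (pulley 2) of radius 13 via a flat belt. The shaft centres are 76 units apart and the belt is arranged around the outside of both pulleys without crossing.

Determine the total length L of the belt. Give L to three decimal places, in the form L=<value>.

L=224.375

open belt: β = asin((r2−r1)/C) = asin(3/76) = 2.2623°
wrap1 = π − 2β = 175.4755°
wrap2 = π + 2β = 184.5245°
tangent length = C·cosβ = 75.9408
L = r1·wrap1 + r2·wrap2 + 2·C·cosβ = 10·3.0626 + 13·3.2206 + 2·75.9408 = 224.3751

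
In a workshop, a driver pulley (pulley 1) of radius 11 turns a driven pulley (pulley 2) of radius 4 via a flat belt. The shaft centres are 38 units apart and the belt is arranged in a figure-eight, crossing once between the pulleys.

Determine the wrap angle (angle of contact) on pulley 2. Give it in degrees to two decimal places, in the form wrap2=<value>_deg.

wrap2=226.50_deg

crossed belt: β = asin((r1+r2)/C) = asin(15/38) = 23.2496°
wrap1 = wrap2 = π + 2β = 226.4991°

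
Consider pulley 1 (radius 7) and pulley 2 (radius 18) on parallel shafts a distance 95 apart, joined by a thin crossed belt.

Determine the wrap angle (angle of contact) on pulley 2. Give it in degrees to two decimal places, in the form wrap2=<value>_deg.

crossed belt: β = asin((r1+r2)/C) = asin(25/95) = 15.2575°
wrap1 = wrap2 = π + 2β = 210.5150°

wrap2=210.52_deg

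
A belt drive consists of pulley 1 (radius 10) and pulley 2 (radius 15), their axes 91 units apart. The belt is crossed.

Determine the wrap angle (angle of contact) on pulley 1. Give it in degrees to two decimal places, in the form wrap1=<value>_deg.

wrap1=211.89_deg

crossed belt: β = asin((r1+r2)/C) = asin(25/91) = 15.9456°
wrap1 = wrap2 = π + 2β = 211.8913°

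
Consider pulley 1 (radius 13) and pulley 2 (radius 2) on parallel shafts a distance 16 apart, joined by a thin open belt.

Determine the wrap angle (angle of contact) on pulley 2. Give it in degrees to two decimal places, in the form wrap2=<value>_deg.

open belt: β = asin((r2−r1)/C) = asin(-11/16) = -43.4325°
wrap1 = π − 2β = 266.8651°
wrap2 = π + 2β = 93.1349°

wrap2=93.13_deg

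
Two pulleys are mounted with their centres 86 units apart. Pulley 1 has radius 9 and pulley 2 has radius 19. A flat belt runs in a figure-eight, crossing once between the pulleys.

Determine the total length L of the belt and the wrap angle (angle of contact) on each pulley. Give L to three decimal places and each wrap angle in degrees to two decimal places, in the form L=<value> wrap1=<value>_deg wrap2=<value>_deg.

crossed belt: β = asin((r1+r2)/C) = asin(28/86) = 19.0008°
wrap1 = wrap2 = π + 2β = 218.0016°
tangent length = C·cosβ = 81.3142
L = (r1+r2)·wrap + 2·C·cosβ = 28·3.8048 + 2·81.3142 = 269.1641

L=269.164 wrap1=218.00_deg wrap2=218.00_deg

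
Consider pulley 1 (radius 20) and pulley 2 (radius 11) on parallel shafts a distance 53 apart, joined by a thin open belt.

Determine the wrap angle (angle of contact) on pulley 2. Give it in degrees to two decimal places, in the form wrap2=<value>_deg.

wrap2=160.45_deg

open belt: β = asin((r2−r1)/C) = asin(-9/53) = -9.7768°
wrap1 = π − 2β = 199.5537°
wrap2 = π + 2β = 160.4463°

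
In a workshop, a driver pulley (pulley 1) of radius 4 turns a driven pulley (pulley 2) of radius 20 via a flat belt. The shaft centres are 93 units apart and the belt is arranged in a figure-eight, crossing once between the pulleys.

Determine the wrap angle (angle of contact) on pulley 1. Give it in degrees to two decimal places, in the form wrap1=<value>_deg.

crossed belt: β = asin((r1+r2)/C) = asin(24/93) = 14.9552°
wrap1 = wrap2 = π + 2β = 209.9105°

wrap1=209.91_deg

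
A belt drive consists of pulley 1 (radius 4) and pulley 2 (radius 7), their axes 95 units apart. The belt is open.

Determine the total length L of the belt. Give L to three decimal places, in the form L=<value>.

open belt: β = asin((r2−r1)/C) = asin(3/95) = 1.8096°
wrap1 = π − 2β = 176.3807°
wrap2 = π + 2β = 183.6193°
tangent length = C·cosβ = 94.9526
L = r1·wrap1 + r2·wrap2 + 2·C·cosβ = 4·3.0784 + 7·3.2048 + 2·94.9526 = 224.6523

L=224.652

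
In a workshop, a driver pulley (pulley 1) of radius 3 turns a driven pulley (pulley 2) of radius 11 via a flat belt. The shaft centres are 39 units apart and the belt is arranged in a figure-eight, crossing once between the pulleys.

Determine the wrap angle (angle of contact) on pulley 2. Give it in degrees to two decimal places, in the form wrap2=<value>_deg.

wrap2=222.07_deg

crossed belt: β = asin((r1+r2)/C) = asin(14/39) = 21.0372°
wrap1 = wrap2 = π + 2β = 222.0744°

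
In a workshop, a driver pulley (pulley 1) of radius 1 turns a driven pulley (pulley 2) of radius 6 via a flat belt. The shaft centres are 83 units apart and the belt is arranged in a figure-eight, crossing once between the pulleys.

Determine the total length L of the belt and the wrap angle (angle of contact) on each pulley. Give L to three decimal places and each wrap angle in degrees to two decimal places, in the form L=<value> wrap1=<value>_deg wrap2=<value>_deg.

L=188.582 wrap1=189.68_deg wrap2=189.68_deg

crossed belt: β = asin((r1+r2)/C) = asin(7/83) = 4.8379°
wrap1 = wrap2 = π + 2β = 189.6758°
tangent length = C·cosβ = 82.7043
L = (r1+r2)·wrap + 2·C·cosβ = 7·3.3105 + 2·82.7043 = 188.5819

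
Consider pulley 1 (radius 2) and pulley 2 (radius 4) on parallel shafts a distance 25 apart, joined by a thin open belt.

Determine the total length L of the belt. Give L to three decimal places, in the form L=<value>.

L=69.010

open belt: β = asin((r2−r1)/C) = asin(2/25) = 4.5886°
wrap1 = π − 2β = 170.8229°
wrap2 = π + 2β = 189.1771°
tangent length = C·cosβ = 24.9199
L = r1·wrap1 + r2·wrap2 + 2·C·cosβ = 2·2.9814 + 4·3.3018 + 2·24.9199 = 69.0096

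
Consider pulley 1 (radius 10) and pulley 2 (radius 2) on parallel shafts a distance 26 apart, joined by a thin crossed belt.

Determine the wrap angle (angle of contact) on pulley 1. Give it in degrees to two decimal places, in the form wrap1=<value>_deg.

wrap1=234.97_deg

crossed belt: β = asin((r1+r2)/C) = asin(12/26) = 27.4864°
wrap1 = wrap2 = π + 2β = 234.9729°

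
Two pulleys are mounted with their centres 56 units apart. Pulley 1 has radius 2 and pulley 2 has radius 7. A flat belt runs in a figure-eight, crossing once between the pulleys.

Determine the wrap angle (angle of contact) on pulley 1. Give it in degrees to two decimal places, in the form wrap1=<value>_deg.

crossed belt: β = asin((r1+r2)/C) = asin(9/56) = 9.2484°
wrap1 = wrap2 = π + 2β = 198.4967°

wrap1=198.50_deg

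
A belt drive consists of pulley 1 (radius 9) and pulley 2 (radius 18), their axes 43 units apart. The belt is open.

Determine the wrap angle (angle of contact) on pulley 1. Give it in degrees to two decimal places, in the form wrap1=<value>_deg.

open belt: β = asin((r2−r1)/C) = asin(9/43) = 12.0815°
wrap1 = π − 2β = 155.8371°
wrap2 = π + 2β = 204.1629°

wrap1=155.84_deg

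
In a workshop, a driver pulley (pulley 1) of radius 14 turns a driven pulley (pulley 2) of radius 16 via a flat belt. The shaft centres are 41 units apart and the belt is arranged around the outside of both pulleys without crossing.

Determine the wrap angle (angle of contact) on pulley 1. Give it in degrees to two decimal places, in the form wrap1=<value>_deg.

wrap1=174.41_deg

open belt: β = asin((r2−r1)/C) = asin(2/41) = 2.7960°
wrap1 = π − 2β = 174.4079°
wrap2 = π + 2β = 185.5921°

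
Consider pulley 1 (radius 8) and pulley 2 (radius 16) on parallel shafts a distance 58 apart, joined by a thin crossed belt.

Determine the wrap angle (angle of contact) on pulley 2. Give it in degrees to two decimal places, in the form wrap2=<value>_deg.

wrap2=228.89_deg

crossed belt: β = asin((r1+r2)/C) = asin(24/58) = 24.4433°
wrap1 = wrap2 = π + 2β = 228.8867°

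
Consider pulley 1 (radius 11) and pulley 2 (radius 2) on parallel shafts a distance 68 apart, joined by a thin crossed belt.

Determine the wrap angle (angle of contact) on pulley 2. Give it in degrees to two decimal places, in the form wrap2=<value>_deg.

crossed belt: β = asin((r1+r2)/C) = asin(13/68) = 11.0214°
wrap1 = wrap2 = π + 2β = 202.0429°

wrap2=202.04_deg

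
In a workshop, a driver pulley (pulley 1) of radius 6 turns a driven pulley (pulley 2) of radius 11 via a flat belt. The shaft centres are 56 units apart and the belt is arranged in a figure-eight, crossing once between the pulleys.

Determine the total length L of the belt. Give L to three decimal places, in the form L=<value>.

L=170.609

crossed belt: β = asin((r1+r2)/C) = asin(17/56) = 17.6722°
wrap1 = wrap2 = π + 2β = 215.3445°
tangent length = C·cosβ = 53.3573
L = (r1+r2)·wrap + 2·C·cosβ = 17·3.7585 + 2·53.3573 = 170.6086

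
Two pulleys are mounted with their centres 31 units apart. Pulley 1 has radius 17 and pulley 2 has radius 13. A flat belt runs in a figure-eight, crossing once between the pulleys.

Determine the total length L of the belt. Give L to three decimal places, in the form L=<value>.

L=188.835

crossed belt: β = asin((r1+r2)/C) = asin(30/31) = 75.4074°
wrap1 = wrap2 = π + 2β = 330.8149°
tangent length = C·cosβ = 7.8102
L = (r1+r2)·wrap + 2·C·cosβ = 30·5.7738 + 2·7.8102 = 188.8348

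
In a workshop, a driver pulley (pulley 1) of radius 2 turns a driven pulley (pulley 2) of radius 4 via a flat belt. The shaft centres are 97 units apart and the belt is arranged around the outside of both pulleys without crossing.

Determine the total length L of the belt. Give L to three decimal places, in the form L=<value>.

open belt: β = asin((r2−r1)/C) = asin(2/97) = 1.1814°
wrap1 = π − 2β = 177.6371°
wrap2 = π + 2β = 182.3629°
tangent length = C·cosβ = 96.9794
L = r1·wrap1 + r2·wrap2 + 2·C·cosβ = 2·3.1004 + 4·3.1828 + 2·96.9794 = 212.8908

L=212.891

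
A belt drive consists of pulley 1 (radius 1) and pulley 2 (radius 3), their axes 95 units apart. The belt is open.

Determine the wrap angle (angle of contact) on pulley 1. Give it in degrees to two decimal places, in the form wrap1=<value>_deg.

wrap1=177.59_deg

open belt: β = asin((r2−r1)/C) = asin(2/95) = 1.2063°
wrap1 = π − 2β = 177.5874°
wrap2 = π + 2β = 182.4126°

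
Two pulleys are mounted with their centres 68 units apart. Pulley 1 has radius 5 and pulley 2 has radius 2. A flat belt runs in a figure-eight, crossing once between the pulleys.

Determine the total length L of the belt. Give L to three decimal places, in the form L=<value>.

L=158.712

crossed belt: β = asin((r1+r2)/C) = asin(7/68) = 5.9086°
wrap1 = wrap2 = π + 2β = 191.8171°
tangent length = C·cosβ = 67.6387
L = (r1+r2)·wrap + 2·C·cosβ = 7·3.3478 + 2·67.6387 = 158.7124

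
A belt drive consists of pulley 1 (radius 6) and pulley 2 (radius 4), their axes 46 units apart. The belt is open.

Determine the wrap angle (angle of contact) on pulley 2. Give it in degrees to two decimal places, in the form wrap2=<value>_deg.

wrap2=175.02_deg

open belt: β = asin((r2−r1)/C) = asin(-2/46) = -2.4919°
wrap1 = π − 2β = 184.9838°
wrap2 = π + 2β = 175.0162°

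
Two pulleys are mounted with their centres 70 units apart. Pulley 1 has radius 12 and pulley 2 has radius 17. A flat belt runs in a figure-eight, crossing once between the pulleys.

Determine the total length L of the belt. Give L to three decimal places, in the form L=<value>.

crossed belt: β = asin((r1+r2)/C) = asin(29/70) = 24.4743°
wrap1 = wrap2 = π + 2β = 228.9487°
tangent length = C·cosβ = 63.7103
L = (r1+r2)·wrap + 2·C·cosβ = 29·3.9959 + 2·63.7103 = 243.3019

L=243.302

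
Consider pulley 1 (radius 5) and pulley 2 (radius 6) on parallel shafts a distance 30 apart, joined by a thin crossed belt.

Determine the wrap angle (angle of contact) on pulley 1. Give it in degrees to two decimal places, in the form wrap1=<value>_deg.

crossed belt: β = asin((r1+r2)/C) = asin(11/30) = 21.5102°
wrap1 = wrap2 = π + 2β = 223.0204°

wrap1=223.02_deg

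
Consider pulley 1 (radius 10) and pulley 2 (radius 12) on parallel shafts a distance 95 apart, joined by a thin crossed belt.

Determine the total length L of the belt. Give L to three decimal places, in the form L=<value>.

crossed belt: β = asin((r1+r2)/C) = asin(22/95) = 13.3900°
wrap1 = wrap2 = π + 2β = 206.7801°
tangent length = C·cosβ = 92.4175
L = (r1+r2)·wrap + 2·C·cosβ = 22·3.6090 + 2·92.4175 = 264.2329

L=264.233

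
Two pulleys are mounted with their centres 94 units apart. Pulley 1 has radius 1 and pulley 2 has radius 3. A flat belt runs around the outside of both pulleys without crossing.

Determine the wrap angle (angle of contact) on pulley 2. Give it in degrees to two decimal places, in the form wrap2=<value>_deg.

open belt: β = asin((r2−r1)/C) = asin(2/94) = 1.2192°
wrap1 = π − 2β = 177.5617°
wrap2 = π + 2β = 182.4383°

wrap2=182.44_deg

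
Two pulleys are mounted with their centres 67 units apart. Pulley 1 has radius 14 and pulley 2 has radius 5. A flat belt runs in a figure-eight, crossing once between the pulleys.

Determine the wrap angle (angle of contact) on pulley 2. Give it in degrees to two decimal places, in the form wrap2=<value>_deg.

crossed belt: β = asin((r1+r2)/C) = asin(19/67) = 16.4741°
wrap1 = wrap2 = π + 2β = 212.9482°

wrap2=212.95_deg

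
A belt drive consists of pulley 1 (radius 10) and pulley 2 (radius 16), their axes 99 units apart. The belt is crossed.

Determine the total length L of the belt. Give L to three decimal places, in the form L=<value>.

crossed belt: β = asin((r1+r2)/C) = asin(26/99) = 15.2260°
wrap1 = wrap2 = π + 2β = 210.4519°
tangent length = C·cosβ = 95.5249
L = (r1+r2)·wrap + 2·C·cosβ = 26·3.6731 + 2·95.5249 = 286.5498

L=286.550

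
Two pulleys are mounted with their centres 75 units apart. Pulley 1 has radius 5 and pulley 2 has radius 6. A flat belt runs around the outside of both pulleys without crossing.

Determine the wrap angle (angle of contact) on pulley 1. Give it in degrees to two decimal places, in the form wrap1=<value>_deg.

open belt: β = asin((r2−r1)/C) = asin(1/75) = 0.7640°
wrap1 = π − 2β = 178.4721°
wrap2 = π + 2β = 181.5279°

wrap1=178.47_deg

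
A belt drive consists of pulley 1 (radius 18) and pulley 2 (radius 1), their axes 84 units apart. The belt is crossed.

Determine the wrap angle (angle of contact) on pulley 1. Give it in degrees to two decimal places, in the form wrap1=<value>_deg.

crossed belt: β = asin((r1+r2)/C) = asin(19/84) = 13.0729°
wrap1 = wrap2 = π + 2β = 206.1458°

wrap1=206.15_deg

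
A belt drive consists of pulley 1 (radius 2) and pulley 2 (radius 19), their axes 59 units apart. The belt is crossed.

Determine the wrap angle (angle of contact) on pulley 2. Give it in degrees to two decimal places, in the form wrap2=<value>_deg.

wrap2=221.70_deg

crossed belt: β = asin((r1+r2)/C) = asin(21/59) = 20.8506°
wrap1 = wrap2 = π + 2β = 221.7012°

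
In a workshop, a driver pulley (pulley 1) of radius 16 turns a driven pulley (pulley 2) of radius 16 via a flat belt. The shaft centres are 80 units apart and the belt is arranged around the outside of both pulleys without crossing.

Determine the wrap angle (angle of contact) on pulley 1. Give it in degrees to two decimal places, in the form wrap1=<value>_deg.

open belt: β = asin((r2−r1)/C) = asin(0/80) = 0.0000°
wrap1 = π − 2β = 180.0000°
wrap2 = π + 2β = 180.0000°

wrap1=180.00_deg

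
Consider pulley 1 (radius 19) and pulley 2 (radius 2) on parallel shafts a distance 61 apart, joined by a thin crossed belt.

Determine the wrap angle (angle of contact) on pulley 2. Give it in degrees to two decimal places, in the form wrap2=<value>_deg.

crossed belt: β = asin((r1+r2)/C) = asin(21/61) = 20.1368°
wrap1 = wrap2 = π + 2β = 220.2735°

wrap2=220.27_deg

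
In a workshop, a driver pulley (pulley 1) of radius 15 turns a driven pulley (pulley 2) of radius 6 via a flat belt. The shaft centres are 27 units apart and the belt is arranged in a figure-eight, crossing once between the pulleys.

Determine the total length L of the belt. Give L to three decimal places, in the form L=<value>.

crossed belt: β = asin((r1+r2)/C) = asin(21/27) = 51.0576°
wrap1 = wrap2 = π + 2β = 282.1151°
tangent length = C·cosβ = 16.9706
L = (r1+r2)·wrap + 2·C·cosβ = 21·4.9238 + 2·16.9706 = 137.3417

L=137.342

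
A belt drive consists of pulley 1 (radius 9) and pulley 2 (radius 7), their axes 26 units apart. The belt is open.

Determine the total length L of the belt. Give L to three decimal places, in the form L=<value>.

L=102.419

open belt: β = asin((r2−r1)/C) = asin(-2/26) = -4.4117°
wrap1 = π − 2β = 188.8235°
wrap2 = π + 2β = 171.1765°
tangent length = C·cosβ = 25.9230
L = r1·wrap1 + r2·wrap2 + 2·C·cosβ = 9·3.2956 + 7·2.9876 + 2·25.9230 = 102.4194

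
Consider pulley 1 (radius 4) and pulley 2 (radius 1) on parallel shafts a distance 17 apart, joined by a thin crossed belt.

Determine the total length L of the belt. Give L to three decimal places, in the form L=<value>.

crossed belt: β = asin((r1+r2)/C) = asin(5/17) = 17.1046°
wrap1 = wrap2 = π + 2β = 214.2093°
tangent length = C·cosβ = 16.2481
L = (r1+r2)·wrap + 2·C·cosβ = 5·3.7387 + 2·16.2481 = 51.1894

L=51.189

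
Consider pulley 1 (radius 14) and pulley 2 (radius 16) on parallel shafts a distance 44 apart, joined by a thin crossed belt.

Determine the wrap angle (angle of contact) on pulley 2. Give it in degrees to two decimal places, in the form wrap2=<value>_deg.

wrap2=265.97_deg

crossed belt: β = asin((r1+r2)/C) = asin(30/44) = 42.9859°
wrap1 = wrap2 = π + 2β = 265.9718°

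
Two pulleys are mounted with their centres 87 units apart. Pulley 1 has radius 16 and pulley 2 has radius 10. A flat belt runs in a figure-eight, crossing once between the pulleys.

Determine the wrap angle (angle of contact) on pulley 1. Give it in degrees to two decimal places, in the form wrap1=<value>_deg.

crossed belt: β = asin((r1+r2)/C) = asin(26/87) = 17.3886°
wrap1 = wrap2 = π + 2β = 214.7772°

wrap1=214.78_deg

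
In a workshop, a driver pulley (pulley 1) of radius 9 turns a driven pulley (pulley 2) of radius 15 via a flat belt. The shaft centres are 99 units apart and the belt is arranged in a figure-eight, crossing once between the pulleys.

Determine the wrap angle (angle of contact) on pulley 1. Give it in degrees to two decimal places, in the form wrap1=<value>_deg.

crossed belt: β = asin((r1+r2)/C) = asin(24/99) = 14.0297°
wrap1 = wrap2 = π + 2β = 208.0593°

wrap1=208.06_deg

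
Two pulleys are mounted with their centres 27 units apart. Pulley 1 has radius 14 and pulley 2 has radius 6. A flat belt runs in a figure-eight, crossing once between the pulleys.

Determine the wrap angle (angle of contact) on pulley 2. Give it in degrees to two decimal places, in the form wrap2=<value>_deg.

wrap2=275.59_deg

crossed belt: β = asin((r1+r2)/C) = asin(20/27) = 47.7946°
wrap1 = wrap2 = π + 2β = 275.5891°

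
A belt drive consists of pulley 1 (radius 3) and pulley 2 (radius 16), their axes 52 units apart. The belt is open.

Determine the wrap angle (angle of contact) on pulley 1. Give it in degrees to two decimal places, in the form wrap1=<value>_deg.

open belt: β = asin((r2−r1)/C) = asin(13/52) = 14.4775°
wrap1 = π − 2β = 151.0450°
wrap2 = π + 2β = 208.9550°

wrap1=151.04_deg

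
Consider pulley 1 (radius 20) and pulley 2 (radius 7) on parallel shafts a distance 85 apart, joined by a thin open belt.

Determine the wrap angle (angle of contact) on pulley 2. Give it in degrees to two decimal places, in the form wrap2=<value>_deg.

open belt: β = asin((r2−r1)/C) = asin(-13/85) = -8.7974°
wrap1 = π − 2β = 197.5948°
wrap2 = π + 2β = 162.4052°

wrap2=162.41_deg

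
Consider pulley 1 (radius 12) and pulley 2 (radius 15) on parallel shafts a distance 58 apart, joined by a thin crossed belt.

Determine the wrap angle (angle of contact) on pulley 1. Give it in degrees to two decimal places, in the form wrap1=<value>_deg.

crossed belt: β = asin((r1+r2)/C) = asin(27/58) = 27.7437°
wrap1 = wrap2 = π + 2β = 235.4874°

wrap1=235.49_deg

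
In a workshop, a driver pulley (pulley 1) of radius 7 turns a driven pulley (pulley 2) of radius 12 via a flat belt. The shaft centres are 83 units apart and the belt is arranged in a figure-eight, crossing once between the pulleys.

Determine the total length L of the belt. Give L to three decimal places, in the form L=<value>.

L=230.059

crossed belt: β = asin((r1+r2)/C) = asin(19/83) = 13.2332°
wrap1 = wrap2 = π + 2β = 206.4665°
tangent length = C·cosβ = 80.7960
L = (r1+r2)·wrap + 2·C·cosβ = 19·3.6035 + 2·80.7960 = 230.0590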